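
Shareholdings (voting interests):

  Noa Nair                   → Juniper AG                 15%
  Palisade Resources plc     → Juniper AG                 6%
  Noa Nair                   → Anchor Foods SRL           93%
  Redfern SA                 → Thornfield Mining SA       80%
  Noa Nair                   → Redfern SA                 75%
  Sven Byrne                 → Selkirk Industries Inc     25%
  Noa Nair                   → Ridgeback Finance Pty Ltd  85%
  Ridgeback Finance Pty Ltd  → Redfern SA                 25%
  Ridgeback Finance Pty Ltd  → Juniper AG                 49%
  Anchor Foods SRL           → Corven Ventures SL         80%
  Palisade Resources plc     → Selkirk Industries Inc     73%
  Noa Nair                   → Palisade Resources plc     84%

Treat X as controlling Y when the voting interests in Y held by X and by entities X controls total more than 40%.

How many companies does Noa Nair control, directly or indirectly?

8

Noa holds 84% of Palisade, so Noa controls Palisade.
Noa holds 85% of Ridgeback, so Noa controls Ridgeback.
Noa holds 93% of Anchor, so Noa controls Anchor.
Palisade holds 73% of Selkirk, so Noa controls Selkirk.
Noa and Ridgeback together hold 75% + 25% = 100% of Redfern, so Noa controls Redfern.
Ridgeback and Palisade and Noa together hold 49% + 6% + 15% = 70% of Juniper, so Noa controls Juniper.
Anchor holds 80% of Corven, so Noa controls Corven.
Redfern holds 80% of Thornfield, so Noa controls Thornfield.
Noa controls 8 companies.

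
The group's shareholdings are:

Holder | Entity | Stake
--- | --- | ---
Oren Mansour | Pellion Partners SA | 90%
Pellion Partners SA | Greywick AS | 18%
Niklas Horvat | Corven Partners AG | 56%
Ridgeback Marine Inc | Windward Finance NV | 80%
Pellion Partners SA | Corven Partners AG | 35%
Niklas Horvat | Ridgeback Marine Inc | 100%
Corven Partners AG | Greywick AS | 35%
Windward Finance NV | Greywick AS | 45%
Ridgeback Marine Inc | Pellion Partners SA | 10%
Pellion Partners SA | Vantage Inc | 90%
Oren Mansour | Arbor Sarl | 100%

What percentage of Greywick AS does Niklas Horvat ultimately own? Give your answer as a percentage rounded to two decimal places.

Niklas reaches Greywick along 4 paths.
Via Ridgeback → Pellion → Corven: 100% × 10% × 35% × 35% = 1.225%.
Via Corven: 56% × 35% = 19.6%.
Via Ridgeback → Pellion: 100% × 10% × 18% = 1.8%.
Via Ridgeback → Windward: 100% × 80% × 45% = 36%.
Total: 1.225% + 19.6% + 1.8% + 36% = 58.625%.
Rounded: 58.63%.

58.63%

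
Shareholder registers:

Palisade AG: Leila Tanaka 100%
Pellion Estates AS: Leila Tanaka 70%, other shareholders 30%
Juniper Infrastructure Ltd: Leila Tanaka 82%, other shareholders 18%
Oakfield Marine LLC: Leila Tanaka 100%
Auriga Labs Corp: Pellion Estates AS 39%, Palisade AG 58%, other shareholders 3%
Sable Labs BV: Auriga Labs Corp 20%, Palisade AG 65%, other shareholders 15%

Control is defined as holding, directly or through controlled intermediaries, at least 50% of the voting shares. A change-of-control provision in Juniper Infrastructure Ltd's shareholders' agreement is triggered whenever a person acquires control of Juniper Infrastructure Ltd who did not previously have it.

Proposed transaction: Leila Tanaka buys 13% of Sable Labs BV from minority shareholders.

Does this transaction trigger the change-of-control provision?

No

The purchase changes only Leila's holdings, so Leila is the only person who could newly come to control Juniper.
Leila holds 82% of Juniper, so Leila controls Juniper.
So Leila already controls Juniper before the transaction.
After the purchase, Leila holds 13% of Sable directly.
Leila controlled Juniper already, so this is not a new person acquiring control; every other person's position is unchanged or reduced.
No new person acquires control, so the clause is not triggered.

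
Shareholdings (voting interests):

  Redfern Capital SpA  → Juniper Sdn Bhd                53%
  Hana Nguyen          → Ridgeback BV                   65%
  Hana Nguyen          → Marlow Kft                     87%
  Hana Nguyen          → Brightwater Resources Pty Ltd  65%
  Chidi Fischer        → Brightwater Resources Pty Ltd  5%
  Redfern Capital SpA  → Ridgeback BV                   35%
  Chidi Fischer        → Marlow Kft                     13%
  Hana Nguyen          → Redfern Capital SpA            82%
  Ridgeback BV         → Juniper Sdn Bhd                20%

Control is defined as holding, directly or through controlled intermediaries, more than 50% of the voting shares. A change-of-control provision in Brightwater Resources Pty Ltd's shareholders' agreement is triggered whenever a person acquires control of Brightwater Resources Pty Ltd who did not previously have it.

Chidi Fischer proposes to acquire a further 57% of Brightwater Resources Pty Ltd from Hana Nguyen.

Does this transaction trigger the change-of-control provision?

The purchase adds only to Chidi's holdings (Hana's stake shrinks), so Chidi is the only person who could newly come to control Brightwater.
Chidi's largest direct stake is 13% in Marlow, which does not meet the threshold, so Chidi controls no company.
In Brightwater, Chidi's side holds only 5%, not > 50%.
So before the transaction, Chidi does not control Brightwater.
After the purchase, Chidi's direct stake in Brightwater rises to 5% + 57% = 62%, and Hana's stake falls to 8%.
Chidi holds 62% of Brightwater, so Chidi controls Brightwater.
Chidi did not control Brightwater before and does after, so the clause is triggered.

Yes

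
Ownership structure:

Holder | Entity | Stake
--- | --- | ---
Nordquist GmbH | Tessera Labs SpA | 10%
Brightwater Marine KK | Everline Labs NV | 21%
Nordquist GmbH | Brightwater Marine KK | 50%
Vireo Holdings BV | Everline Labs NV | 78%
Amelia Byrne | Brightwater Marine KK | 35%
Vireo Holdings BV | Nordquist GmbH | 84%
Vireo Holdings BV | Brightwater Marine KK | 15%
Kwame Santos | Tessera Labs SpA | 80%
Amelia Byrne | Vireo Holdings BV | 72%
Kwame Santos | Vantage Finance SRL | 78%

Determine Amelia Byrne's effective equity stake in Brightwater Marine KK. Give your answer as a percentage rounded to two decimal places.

Amelia reaches Brightwater along 3 paths.
Via Vireo: 72% × 15% = 10.8%.
Via Vireo → Nordquist: 72% × 84% × 50% = 30.24%.
Direct stake: 35% = 35%.
Total: 10.8% + 30.24% + 35% = 76.04%.

76.04%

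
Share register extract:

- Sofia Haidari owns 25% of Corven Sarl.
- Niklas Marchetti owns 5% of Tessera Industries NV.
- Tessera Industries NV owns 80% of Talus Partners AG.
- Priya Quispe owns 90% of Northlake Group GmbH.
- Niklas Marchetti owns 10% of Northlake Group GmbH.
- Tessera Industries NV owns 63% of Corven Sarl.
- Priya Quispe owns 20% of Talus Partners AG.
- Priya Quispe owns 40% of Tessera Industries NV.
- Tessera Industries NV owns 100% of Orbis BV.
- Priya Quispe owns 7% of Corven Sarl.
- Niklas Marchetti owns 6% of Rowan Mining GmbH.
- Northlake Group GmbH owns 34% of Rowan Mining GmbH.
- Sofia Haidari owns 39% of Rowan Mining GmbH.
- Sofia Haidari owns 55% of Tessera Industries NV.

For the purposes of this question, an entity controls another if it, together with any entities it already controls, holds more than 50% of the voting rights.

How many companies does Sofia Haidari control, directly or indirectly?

Sofia holds 55% of Tessera, so Sofia controls Tessera.
Sofia and Tessera together hold 25% + 63% = 88% of Corven, so Sofia controls Corven.
Tessera holds 80% of Talus, so Sofia controls Talus.
Tessera holds 100% of Orbis, so Sofia controls Orbis.
No other company's threshold is met.
Sofia controls 4 companies.

4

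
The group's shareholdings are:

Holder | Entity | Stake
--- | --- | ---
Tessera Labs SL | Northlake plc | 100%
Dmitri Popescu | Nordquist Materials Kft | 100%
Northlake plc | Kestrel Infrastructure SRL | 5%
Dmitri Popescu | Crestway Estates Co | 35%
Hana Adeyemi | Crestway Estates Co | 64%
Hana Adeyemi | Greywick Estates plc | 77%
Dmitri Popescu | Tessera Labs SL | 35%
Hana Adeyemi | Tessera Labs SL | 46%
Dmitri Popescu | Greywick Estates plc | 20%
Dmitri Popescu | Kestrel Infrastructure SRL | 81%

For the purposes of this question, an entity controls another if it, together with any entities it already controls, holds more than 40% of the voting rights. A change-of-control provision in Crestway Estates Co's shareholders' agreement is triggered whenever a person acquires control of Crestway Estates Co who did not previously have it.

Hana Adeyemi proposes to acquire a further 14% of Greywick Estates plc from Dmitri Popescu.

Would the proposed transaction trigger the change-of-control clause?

No

The purchase adds only to Hana's holdings (Dmitri's stake shrinks), so Hana is the only person who could newly come to control Crestway.
Hana holds 64% of Crestway, so Hana controls Crestway.
So Hana already controls Crestway before the transaction.
After the purchase, Hana's direct stake in Greywick rises to 77% + 14% = 91%, and Dmitri's stake falls to 6%.
Hana controlled Crestway already, so this is not a new person acquiring control; every other person's position is unchanged or reduced.
No new person acquires control, so the clause is not triggered.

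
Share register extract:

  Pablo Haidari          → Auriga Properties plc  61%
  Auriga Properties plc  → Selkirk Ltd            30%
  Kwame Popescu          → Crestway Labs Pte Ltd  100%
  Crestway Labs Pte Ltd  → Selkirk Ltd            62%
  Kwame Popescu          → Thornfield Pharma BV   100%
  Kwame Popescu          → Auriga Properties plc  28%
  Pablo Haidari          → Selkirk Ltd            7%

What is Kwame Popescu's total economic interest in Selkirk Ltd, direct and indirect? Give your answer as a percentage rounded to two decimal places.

Kwame reaches Selkirk along 2 paths.
Via Crestway: 100% × 62% = 62%.
Via Auriga: 28% × 30% = 8.4%.
Total: 62% + 8.4% = 70.4%.
Rounded: 70.40%.

70.40%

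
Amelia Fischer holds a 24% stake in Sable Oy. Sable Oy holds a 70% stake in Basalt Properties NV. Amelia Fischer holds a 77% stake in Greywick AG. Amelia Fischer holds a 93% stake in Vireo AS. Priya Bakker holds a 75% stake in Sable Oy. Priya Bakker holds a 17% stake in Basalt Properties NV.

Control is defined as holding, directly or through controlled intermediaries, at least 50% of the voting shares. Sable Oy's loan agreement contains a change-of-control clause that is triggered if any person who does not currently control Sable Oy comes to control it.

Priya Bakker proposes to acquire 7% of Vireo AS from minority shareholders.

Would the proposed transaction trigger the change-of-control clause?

No

The purchase changes only Priya's holdings, so Priya is the only person who could newly come to control Sable.
Priya holds 75% of Sable, so Priya controls Sable.
So Priya already controls Sable before the transaction.
After the purchase, Priya holds 7% of Vireo directly.
Priya controlled Sable already, so this is not a new person acquiring control; every other person's position is unchanged or reduced.
No new person acquires control, so the clause is not triggered.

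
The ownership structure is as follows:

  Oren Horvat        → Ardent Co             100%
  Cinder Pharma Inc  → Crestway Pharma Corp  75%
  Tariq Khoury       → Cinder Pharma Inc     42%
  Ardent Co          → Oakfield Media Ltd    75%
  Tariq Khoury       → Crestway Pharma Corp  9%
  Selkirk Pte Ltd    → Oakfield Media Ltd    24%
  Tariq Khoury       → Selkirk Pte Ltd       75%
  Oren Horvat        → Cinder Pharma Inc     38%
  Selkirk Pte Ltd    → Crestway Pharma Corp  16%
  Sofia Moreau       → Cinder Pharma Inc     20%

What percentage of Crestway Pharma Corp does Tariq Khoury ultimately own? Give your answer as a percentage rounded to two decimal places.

Tariq reaches Crestway along 3 paths.
Direct stake: 9% = 9%.
Via Selkirk: 75% × 16% = 12%.
Via Cinder: 42% × 75% = 31.5%.
Total: 9% + 12% + 31.5% = 52.5%.
Rounded: 52.50%.

52.50%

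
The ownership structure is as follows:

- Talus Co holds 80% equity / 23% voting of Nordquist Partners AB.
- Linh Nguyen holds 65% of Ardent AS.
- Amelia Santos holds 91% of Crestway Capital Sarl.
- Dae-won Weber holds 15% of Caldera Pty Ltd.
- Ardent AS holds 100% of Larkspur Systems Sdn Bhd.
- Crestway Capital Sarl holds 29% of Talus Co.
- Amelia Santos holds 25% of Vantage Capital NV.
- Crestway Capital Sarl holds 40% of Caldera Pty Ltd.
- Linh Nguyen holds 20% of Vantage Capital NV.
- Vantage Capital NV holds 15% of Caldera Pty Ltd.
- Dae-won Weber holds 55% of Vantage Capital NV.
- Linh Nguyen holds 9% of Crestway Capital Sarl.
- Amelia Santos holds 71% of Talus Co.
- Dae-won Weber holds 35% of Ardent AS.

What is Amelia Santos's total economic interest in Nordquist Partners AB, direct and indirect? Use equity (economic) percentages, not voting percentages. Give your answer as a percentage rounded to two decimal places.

Amelia reaches Nordquist along 2 paths.
Via Crestway → Talus: 91% × 29% × 80% = 21.112%.
Via Talus: 71% × 80% = 56.8%.
Total: 21.112% + 56.8% = 77.912%.
Rounded: 77.91%.

77.91%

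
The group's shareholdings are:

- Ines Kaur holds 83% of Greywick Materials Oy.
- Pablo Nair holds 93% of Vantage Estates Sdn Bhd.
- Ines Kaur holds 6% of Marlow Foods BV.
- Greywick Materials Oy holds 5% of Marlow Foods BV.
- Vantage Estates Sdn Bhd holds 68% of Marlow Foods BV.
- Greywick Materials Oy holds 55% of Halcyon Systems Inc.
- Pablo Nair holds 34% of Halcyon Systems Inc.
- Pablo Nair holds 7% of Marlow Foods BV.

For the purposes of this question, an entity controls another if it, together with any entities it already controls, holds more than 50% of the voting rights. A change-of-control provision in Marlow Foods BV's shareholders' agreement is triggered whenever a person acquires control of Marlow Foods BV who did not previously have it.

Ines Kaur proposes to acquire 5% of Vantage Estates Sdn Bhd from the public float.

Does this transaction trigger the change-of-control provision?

No

The purchase changes only Ines's holdings, so Ines is the only person who could newly come to control Marlow.
Ines holds 83% of Greywick, so Ines controls Greywick.
Greywick holds 55% of Halcyon, so Ines controls Halcyon.
In Marlow, Ines's side holds only 5% + 6% = 11%, not > 50%.
So before the transaction, Ines does not control Marlow.
After the purchase, Ines holds 5% of Vantage directly.
Ines's side now holds 5% of Vantage, not > 50%, so Ines still does not control Vantage.
After the transaction, Ines's side holds 5% + 6% = 11% of Marlow, not > 50%, so Ines still does not control Marlow.
No new person acquires control, so the clause is not triggered.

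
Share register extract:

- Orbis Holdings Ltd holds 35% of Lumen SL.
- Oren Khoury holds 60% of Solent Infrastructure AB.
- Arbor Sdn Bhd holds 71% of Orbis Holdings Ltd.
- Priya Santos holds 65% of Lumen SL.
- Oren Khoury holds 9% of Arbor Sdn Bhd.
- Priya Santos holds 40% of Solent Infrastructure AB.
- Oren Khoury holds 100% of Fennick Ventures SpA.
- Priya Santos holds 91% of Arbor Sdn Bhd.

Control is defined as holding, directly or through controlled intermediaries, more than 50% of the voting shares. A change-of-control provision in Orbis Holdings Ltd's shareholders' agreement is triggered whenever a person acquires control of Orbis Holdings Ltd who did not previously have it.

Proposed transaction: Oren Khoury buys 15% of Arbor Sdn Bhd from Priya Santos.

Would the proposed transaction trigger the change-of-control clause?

No

The purchase adds only to Oren's holdings (Priya's stake shrinks), so Oren is the only person who could newly come to control Orbis.
Oren holds 60% of Solent, so Oren controls Solent.
Oren holds 100% of Fennick, so Oren controls Fennick.
Neither Oren nor any entity Oren controls holds any voting interest in Orbis.
So before the transaction, Oren does not control Orbis.
After the purchase, Oren's direct stake in Arbor rises to 9% + 15% = 24%, and Priya's stake falls to 76%.
Oren's side now holds 24% of Arbor, not > 50%, so Oren still does not control Arbor.
After the transaction, neither Oren nor any entity Oren controls holds a voting interest in Orbis, so Oren still does not control it.
No new person acquires control, so the clause is not triggered.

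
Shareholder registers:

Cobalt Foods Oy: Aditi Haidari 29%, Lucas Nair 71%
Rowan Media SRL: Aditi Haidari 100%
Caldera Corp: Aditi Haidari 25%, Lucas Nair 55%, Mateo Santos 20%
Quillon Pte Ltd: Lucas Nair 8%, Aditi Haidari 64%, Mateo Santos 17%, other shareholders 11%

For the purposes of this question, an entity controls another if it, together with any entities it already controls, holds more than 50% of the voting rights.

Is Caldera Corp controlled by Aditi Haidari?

Aditi holds 100% of Rowan, so Aditi controls Rowan.
Aditi holds 64% of Quillon, so Aditi controls Quillon.
In Caldera, Aditi's side holds only 25%, not > 50%.
So Aditi does not control Caldera.

No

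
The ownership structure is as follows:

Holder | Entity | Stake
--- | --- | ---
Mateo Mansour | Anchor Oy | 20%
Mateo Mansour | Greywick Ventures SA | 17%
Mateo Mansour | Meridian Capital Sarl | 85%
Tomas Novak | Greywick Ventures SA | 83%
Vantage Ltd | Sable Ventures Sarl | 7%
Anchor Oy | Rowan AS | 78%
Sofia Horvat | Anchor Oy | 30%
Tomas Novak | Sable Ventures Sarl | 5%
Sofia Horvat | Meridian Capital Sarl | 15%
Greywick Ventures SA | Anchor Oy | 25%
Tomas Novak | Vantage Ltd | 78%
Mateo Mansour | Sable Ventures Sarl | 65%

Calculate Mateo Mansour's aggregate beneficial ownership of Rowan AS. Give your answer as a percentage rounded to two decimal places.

Mateo reaches Rowan along 2 paths.
Via Greywick → Anchor: 17% × 25% × 78% = 3.315%.
Via Anchor: 20% × 78% = 15.6%.
Total: 3.315% + 15.6% = 18.915%.
Rounded: 18.92%.

18.92%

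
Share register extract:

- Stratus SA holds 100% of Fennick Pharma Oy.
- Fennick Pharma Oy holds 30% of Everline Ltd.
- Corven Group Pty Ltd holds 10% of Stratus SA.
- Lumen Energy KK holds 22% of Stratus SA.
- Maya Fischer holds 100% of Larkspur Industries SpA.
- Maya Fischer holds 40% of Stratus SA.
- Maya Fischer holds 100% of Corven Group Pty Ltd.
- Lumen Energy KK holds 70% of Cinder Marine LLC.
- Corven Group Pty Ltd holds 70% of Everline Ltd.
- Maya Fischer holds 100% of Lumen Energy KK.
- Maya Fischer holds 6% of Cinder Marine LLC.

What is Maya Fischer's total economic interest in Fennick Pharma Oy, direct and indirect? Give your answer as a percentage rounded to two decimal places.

Maya reaches Fennick along 3 paths.
Via Lumen → Stratus: 100% × 22% × 100% = 22%.
Via Stratus: 40% × 100% = 40%.
Via Corven → Stratus: 100% × 10% × 100% = 10%.
Total: 22% + 40% + 10% = 72%.
Rounded: 72.00%.

72.00%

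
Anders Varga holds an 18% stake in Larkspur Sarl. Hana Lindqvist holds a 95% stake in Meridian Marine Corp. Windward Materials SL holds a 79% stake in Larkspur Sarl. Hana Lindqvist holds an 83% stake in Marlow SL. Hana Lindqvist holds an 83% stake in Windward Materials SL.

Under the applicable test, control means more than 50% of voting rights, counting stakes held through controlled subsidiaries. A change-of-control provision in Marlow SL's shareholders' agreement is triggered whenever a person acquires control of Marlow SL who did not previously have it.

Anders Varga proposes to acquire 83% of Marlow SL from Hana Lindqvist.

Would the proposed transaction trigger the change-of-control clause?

Yes

The purchase adds only to Anders's holdings (Hana's stake shrinks), so Anders is the only person who could newly come to control Marlow.
Anders's largest direct stake is 18% in Larkspur, which does not meet the threshold, so Anders controls no company.
Neither Anders nor any entity Anders controls holds any voting interest in Marlow.
So before the transaction, Anders does not control Marlow.
After the purchase, Anders holds 83% of Marlow directly, and Hana's stake falls to 0%.
Anders holds 83% of Marlow, so Anders controls Marlow.
Anders did not control Marlow before and does after, so the clause is triggered.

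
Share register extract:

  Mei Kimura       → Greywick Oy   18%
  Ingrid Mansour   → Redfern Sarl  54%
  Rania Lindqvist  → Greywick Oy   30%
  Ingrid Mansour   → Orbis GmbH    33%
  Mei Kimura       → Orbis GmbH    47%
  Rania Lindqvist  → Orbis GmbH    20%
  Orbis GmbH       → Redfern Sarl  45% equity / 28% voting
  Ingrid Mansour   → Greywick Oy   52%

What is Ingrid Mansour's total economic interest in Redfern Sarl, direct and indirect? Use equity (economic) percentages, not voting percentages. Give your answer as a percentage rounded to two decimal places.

68.85%

Ingrid reaches Redfern along 2 paths.
Via Orbis: 33% × 45% = 14.85%.
Direct stake: 54% = 54%.
Total: 14.85% + 54% = 68.85%.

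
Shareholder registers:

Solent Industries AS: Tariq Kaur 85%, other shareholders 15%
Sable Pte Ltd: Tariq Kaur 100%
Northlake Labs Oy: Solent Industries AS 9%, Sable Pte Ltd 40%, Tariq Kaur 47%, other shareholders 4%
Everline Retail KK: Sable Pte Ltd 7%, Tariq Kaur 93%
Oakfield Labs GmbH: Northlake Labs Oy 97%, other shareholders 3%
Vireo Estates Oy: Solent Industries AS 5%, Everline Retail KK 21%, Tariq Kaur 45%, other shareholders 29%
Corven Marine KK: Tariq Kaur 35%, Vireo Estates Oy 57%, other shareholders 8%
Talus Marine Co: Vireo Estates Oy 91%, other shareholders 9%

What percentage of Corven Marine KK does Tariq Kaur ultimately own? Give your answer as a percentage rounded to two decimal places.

Tariq reaches Corven along 5 paths.
Direct stake: 35% = 35%.
Via Solent → Vireo: 85% × 5% × 57% = 2.4225%.
Via Sable → Everline → Vireo: 100% × 7% × 21% × 57% = 0.8379%.
Via Everline → Vireo: 93% × 21% × 57% = 11.1321%.
Via Vireo: 45% × 57% = 25.65%.
Total: 35% + 2.4225% + 0.8379% + 11.1321% + 25.65% = 75.0425%.
Rounded: 75.04%.

75.04%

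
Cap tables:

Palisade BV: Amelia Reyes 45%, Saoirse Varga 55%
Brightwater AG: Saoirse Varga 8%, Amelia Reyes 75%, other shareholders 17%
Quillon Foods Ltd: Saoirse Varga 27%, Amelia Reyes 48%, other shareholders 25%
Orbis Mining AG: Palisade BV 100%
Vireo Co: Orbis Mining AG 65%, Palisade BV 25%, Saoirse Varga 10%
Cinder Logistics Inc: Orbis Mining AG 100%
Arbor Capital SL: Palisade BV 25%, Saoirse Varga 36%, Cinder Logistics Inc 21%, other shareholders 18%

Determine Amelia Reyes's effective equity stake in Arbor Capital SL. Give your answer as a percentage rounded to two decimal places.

Amelia reaches Arbor along 2 paths.
Via Palisade: 45% × 25% = 11.25%.
Via Palisade → Orbis → Cinder: 45% × 100% × 100% × 21% = 9.45%.
Total: 11.25% + 9.45% = 20.7%.
Rounded: 20.70%.

20.70%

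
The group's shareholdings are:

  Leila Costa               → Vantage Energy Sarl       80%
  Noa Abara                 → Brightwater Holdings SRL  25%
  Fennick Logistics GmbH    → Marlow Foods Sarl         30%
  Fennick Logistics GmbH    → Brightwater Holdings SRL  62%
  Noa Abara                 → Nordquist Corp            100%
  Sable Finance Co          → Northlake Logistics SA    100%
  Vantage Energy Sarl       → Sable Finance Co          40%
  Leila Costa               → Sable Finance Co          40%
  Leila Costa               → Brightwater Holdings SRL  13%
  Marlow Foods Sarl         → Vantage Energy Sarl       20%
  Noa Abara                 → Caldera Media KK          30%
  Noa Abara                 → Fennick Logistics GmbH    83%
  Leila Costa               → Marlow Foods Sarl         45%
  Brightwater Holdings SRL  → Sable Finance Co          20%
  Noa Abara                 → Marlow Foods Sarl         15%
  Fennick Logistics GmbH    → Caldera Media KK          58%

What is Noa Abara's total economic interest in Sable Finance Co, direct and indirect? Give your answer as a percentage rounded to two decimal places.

18.48%

Noa reaches Sable along 4 paths.
Via Fennick → Marlow → Vantage: 83% × 30% × 20% × 40% = 1.992%.
Via Marlow → Vantage: 15% × 20% × 40% = 1.2%.
Via Brightwater: 25% × 20% = 5%.
Via Fennick → Brightwater: 83% × 62% × 20% = 10.292%.
Total: 1.992% + 1.2% + 5% + 10.292% = 18.484%.
Rounded: 18.48%.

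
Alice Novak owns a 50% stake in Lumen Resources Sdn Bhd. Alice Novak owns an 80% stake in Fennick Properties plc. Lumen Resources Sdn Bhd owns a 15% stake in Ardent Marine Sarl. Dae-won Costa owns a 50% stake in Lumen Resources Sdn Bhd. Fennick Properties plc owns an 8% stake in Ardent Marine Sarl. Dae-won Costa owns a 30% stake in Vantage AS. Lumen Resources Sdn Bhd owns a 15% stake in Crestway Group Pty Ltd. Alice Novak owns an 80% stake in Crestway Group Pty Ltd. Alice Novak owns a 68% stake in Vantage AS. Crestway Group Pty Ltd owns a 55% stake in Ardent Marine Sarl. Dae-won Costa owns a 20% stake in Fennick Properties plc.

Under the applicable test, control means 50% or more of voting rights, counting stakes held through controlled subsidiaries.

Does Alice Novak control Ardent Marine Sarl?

Yes

Alice holds 50% of Lumen, so Alice controls Lumen.
Alice and Lumen together hold 80% + 15% = 95% of Crestway, so Alice controls Crestway.
Alice holds 80% of Fennick, so Alice controls Fennick.
Crestway and Lumen and Fennick together hold 55% + 15% + 8% = 78% of Ardent, so Alice controls Ardent.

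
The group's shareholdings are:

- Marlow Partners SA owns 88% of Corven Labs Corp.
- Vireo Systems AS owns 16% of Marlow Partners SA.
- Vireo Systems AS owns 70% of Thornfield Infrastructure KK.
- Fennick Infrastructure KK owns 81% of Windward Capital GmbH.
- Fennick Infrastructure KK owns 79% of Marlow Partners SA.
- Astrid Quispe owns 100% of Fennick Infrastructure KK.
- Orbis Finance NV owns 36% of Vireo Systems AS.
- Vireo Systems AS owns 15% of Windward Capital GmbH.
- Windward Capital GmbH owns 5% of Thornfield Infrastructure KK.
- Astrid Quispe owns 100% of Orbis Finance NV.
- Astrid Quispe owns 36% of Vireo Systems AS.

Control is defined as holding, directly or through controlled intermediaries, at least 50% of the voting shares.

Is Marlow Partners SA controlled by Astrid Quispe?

Astrid holds 100% of Orbis, so Astrid controls Orbis.
Astrid and Orbis together hold 36% + 36% = 72% of Vireo, so Astrid controls Vireo.
Astrid holds 100% of Fennick, so Astrid controls Fennick.
Fennick and Vireo together hold 79% + 16% = 95% of Marlow, so Astrid controls Marlow.

Yes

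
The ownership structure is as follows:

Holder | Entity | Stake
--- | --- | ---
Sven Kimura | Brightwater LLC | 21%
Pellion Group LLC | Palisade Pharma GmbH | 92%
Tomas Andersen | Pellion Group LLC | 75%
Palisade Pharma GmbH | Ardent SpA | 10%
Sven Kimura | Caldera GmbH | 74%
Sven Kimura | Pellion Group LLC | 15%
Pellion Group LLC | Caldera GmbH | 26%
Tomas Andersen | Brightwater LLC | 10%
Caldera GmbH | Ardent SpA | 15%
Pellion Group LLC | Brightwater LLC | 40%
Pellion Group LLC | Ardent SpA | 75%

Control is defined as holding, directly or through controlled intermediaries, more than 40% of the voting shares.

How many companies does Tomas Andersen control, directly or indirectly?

4

Tomas holds 75% of Pellion, so Tomas controls Pellion.
Pellion and Tomas together hold 40% + 10% = 50% of Brightwater, so Tomas controls Brightwater.
Pellion holds 92% of Palisade, so Tomas controls Palisade.
Palisade and Pellion together hold 10% + 75% = 85% of Ardent, so Tomas controls Ardent.
No other company's threshold is met.
Tomas controls 4 companies.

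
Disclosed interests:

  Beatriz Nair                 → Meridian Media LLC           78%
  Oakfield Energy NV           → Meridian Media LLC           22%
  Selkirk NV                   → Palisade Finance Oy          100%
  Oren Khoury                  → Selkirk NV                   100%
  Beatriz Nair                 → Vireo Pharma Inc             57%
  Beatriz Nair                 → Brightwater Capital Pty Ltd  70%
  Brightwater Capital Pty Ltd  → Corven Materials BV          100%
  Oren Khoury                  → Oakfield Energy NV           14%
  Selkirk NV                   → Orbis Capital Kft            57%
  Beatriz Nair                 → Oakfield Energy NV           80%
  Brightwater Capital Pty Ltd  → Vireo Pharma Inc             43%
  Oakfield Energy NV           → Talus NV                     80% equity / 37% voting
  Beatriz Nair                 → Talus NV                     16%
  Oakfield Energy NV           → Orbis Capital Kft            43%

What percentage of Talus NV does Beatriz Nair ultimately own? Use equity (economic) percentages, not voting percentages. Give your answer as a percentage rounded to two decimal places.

Beatriz reaches Talus along 2 paths.
Via Oakfield: 80% × 80% = 64%.
Direct stake: 16% = 16%.
Total: 64% + 16% = 80%.
Rounded: 80.00%.

80.00%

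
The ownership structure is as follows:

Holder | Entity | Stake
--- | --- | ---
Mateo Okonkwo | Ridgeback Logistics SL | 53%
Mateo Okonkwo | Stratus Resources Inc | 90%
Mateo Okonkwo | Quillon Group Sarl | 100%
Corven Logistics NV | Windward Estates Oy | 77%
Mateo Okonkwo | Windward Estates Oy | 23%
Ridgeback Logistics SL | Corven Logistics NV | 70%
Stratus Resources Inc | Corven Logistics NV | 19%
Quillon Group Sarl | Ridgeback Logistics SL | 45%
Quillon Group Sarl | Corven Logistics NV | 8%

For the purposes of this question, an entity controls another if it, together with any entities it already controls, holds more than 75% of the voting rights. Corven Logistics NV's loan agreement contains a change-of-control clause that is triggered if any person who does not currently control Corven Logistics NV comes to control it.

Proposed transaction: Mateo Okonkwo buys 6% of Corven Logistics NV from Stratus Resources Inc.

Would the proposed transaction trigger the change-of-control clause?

No

The purchase adds only to Mateo's holdings (Stratus's stake shrinks), so Mateo is the only person who could newly come to control Corven.
Mateo holds 90% of Stratus, so Mateo controls Stratus.
Mateo holds 100% of Quillon, so Mateo controls Quillon.
Mateo and Quillon together hold 53% + 45% = 98% of Ridgeback, so Mateo controls Ridgeback.
Ridgeback and Stratus and Quillon together hold 70% + 19% + 8% = 97% of Corven, so Mateo controls Corven.
So Mateo already controls Corven before the transaction.
After the purchase, Mateo holds 6% of Corven directly, and Stratus's stake falls to 13%.
Mateo controlled Corven already, so this is not a new person acquiring control; every other person's position is unchanged or reduced.
No new person acquires control, so the clause is not triggered.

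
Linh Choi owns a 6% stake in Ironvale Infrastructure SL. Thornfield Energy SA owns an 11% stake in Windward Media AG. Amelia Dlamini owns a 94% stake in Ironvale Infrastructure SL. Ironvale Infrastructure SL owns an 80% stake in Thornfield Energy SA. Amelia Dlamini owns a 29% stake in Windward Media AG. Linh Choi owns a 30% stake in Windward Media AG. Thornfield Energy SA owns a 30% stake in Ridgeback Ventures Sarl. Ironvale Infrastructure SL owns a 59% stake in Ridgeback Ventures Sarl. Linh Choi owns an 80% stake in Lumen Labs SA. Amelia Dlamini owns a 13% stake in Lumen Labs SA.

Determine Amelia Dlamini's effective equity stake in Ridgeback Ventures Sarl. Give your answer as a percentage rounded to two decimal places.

78.02%

Amelia reaches Ridgeback along 2 paths.
Via Ironvale: 94% × 59% = 55.46%.
Via Ironvale → Thornfield: 94% × 80% × 30% = 22.56%.
Total: 55.46% + 22.56% = 78.02%.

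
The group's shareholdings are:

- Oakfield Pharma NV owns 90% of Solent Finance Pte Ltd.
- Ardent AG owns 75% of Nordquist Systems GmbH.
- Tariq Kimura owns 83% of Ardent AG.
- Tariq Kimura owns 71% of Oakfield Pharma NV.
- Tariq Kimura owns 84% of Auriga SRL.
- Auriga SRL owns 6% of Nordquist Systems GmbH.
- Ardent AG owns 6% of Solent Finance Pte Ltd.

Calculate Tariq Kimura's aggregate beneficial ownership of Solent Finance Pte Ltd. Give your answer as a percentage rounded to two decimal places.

68.88%

Tariq reaches Solent along 2 paths.
Via Ardent: 83% × 6% = 4.98%.
Via Oakfield: 71% × 90% = 63.9%.
Total: 4.98% + 63.9% = 68.88%.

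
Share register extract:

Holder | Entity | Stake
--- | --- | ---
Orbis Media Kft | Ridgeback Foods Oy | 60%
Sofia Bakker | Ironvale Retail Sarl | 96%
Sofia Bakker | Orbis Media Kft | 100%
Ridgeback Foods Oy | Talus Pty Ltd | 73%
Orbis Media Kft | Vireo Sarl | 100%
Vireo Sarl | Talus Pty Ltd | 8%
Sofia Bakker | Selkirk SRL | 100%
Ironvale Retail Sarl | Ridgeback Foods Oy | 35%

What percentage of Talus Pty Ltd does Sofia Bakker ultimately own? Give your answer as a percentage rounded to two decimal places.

Sofia reaches Talus along 3 paths.
Via Orbis → Ridgeback: 100% × 60% × 73% = 43.8%.
Via Ironvale → Ridgeback: 96% × 35% × 73% = 24.528%.
Via Orbis → Vireo: 100% × 100% × 8% = 8%.
Total: 43.8% + 24.528% + 8% = 76.328%.
Rounded: 76.33%.

76.33%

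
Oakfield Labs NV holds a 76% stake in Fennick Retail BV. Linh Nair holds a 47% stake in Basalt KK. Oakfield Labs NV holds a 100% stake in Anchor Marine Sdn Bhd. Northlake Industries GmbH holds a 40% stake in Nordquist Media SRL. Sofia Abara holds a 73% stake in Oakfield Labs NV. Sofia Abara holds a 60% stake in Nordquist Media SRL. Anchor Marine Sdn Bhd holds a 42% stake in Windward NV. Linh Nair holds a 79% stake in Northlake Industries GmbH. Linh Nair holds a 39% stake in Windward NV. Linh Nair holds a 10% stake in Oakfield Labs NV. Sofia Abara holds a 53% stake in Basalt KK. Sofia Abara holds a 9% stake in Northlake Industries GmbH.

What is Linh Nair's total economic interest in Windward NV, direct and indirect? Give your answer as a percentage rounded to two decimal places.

43.20%

Linh reaches Windward along 2 paths.
Via Oakfield → Anchor: 10% × 100% × 42% = 4.2%.
Direct stake: 39% = 39%.
Total: 4.2% + 39% = 43.2%.
Rounded: 43.20%.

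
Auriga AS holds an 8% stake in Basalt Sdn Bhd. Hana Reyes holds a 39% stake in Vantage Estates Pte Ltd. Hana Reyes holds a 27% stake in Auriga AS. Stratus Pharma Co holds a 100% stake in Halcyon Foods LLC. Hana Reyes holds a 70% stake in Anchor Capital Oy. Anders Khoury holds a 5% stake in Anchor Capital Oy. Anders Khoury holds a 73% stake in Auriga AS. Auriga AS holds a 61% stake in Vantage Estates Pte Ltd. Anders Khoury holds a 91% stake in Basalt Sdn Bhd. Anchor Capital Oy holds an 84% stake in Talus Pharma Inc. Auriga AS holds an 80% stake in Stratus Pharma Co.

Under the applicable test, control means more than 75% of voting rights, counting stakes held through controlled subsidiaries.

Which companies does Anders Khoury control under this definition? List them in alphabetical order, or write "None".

Anders holds 91% of Basalt, so Anders controls Basalt.
No other company's threshold is met.

Basalt Sdn Bhd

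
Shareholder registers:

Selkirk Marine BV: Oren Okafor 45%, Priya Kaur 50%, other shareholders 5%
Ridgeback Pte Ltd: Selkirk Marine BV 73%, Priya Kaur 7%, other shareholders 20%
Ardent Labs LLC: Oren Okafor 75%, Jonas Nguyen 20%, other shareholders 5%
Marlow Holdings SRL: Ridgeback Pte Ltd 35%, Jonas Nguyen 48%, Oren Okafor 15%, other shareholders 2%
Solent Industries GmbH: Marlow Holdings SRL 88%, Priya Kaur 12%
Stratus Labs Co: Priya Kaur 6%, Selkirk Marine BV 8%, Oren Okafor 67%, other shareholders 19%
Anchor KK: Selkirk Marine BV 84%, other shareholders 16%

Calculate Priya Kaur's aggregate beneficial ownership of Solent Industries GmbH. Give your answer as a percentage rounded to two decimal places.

Priya reaches Solent along 3 paths.
Via Selkirk → Ridgeback → Marlow: 50% × 73% × 35% × 88% = 11.242%.
Via Ridgeback → Marlow: 7% × 35% × 88% = 2.156%.
Direct stake: 12% = 12%.
Total: 11.242% + 2.156% + 12% = 25.398%.
Rounded: 25.40%.

25.40%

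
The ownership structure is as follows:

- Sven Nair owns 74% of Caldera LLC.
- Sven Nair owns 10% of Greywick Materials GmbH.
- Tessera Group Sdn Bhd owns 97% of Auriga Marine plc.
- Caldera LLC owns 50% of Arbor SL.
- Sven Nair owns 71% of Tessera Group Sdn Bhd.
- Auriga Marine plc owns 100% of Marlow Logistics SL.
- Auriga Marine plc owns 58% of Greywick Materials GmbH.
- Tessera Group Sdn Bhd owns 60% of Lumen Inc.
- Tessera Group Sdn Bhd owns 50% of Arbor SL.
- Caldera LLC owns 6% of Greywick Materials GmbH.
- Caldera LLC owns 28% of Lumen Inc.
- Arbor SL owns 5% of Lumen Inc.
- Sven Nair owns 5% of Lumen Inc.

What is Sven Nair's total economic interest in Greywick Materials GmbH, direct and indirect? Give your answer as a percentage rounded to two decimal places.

Sven reaches Greywick along 3 paths.
Via Caldera: 74% × 6% = 4.44%.
Direct stake: 10% = 10%.
Via Tessera → Auriga: 71% × 97% × 58% = 39.9446%.
Total: 4.44% + 10% + 39.9446% = 54.3846%.
Rounded: 54.38%.

54.38%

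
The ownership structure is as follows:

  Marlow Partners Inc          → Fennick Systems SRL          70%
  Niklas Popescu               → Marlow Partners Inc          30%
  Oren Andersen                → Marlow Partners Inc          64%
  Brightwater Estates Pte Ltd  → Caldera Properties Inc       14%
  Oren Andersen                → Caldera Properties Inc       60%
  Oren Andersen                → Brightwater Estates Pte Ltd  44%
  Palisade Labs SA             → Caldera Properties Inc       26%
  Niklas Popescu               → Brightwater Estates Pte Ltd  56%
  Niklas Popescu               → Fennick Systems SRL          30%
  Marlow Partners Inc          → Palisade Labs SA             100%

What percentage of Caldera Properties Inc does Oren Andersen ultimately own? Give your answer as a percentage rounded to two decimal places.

82.80%

Oren reaches Caldera along 3 paths.
Via Marlow → Palisade: 64% × 100% × 26% = 16.64%.
Direct stake: 60% = 60%.
Via Brightwater: 44% × 14% = 6.16%.
Total: 16.64% + 60% + 6.16% = 82.8%.
Rounded: 82.80%.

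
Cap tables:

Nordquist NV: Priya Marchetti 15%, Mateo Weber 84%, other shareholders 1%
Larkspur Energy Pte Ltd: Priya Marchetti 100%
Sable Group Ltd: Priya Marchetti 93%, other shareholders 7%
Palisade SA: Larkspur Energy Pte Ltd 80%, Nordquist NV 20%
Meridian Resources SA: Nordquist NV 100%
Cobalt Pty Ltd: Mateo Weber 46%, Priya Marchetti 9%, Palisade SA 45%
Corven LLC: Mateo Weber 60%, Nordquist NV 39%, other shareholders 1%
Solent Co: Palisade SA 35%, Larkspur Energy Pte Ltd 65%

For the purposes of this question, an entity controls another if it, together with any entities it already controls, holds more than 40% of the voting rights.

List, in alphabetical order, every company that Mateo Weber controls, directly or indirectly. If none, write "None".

Cobalt Pty Ltd, Corven LLC, Meridian Resources SA, Nordquist NV

Mateo holds 84% of Nordquist, so Mateo controls Nordquist.
Nordquist holds 100% of Meridian, so Mateo controls Meridian.
Mateo holds 46% of Cobalt, so Mateo controls Cobalt.
Mateo and Nordquist together hold 60% + 39% = 99% of Corven, so Mateo controls Corven.
No other company's threshold is met.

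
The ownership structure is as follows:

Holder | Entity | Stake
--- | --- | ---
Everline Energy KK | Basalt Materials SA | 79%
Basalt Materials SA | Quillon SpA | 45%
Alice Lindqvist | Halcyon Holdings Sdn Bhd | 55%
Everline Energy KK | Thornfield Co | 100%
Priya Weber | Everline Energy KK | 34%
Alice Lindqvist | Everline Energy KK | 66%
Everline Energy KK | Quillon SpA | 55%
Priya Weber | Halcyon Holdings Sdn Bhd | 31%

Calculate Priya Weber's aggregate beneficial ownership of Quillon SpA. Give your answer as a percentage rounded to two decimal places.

Priya reaches Quillon along 2 paths.
Via Everline: 34% × 55% = 18.7%.
Via Everline → Basalt: 34% × 79% × 45% = 12.087%.
Total: 18.7% + 12.087% = 30.787%.
Rounded: 30.79%.

30.79%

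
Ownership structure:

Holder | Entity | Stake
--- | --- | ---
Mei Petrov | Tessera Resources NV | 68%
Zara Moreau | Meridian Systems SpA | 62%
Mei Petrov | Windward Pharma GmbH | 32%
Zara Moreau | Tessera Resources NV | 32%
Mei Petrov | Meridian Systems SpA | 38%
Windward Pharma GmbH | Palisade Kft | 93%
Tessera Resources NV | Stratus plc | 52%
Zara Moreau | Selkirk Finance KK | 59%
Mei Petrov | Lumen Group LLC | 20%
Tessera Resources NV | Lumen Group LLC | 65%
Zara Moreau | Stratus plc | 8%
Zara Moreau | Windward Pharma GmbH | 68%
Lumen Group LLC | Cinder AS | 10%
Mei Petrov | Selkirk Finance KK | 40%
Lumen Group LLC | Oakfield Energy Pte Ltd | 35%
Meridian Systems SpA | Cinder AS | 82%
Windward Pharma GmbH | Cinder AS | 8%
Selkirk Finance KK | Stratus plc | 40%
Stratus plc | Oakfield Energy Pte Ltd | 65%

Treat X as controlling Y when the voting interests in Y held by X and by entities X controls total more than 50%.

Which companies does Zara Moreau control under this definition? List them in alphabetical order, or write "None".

Cinder AS, Meridian Systems SpA, Palisade Kft, Selkirk Finance KK, Windward Pharma GmbH

Zara holds 59% of Selkirk, so Zara controls Selkirk.
Zara holds 68% of Windward, so Zara controls Windward.
Zara holds 62% of Meridian, so Zara controls Meridian.
Windward holds 93% of Palisade, so Zara controls Palisade.
Windward and Meridian together hold 8% + 82% = 90% of Cinder, so Zara controls Cinder.
No other company's threshold is met.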